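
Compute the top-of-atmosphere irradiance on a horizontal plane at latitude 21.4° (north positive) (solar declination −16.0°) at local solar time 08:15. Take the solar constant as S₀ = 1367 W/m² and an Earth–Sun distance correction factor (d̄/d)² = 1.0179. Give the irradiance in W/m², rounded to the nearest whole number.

Hour angle H = 15° × (8.25 − 12) = -56.25°.
With φ = 21.4°, δ = -16.0°, H = -56.25°: sin φ sin δ = -0.1006, cos φ cos δ cos H = 0.4972, so cos θ_z = 0.3966.
Top-of-atmosphere irradiance = S₀ (d̄/d)² cos θ_z = 1367 × 1.0179 × 0.3966 = 551.86 W/m².

552 W/m²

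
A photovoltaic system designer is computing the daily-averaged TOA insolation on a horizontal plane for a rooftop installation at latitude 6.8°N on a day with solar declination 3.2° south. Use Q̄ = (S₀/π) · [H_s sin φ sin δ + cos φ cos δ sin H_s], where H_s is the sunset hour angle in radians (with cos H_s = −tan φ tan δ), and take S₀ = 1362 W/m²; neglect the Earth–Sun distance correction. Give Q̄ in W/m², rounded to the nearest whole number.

cos H_s = −tan(6.8°) · tan(-3.2°) = 0.0067, so H_s = arccos(0.0067) = 89.62°. In radians, H_s = 1.5642.
H_s sin φ sin δ = 1.5642 × 0.1184 × -0.0558 = -0.0103.
cos φ cos δ sin H_s = 0.9930 × 0.9984 × 1.0000 = 0.9914.
Q̄ = (1362/π) × (-0.0103 + 0.9914) = 433.54 × 0.9811 = 425.35 W/m².

425 W/m²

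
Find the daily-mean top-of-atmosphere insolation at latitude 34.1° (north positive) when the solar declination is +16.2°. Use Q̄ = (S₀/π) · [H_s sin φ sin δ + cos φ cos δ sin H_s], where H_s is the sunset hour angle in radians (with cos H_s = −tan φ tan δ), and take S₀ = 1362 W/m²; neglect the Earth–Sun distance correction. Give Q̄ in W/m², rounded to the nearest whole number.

458 W/m²

cos H_s = −tan(34.1°) · tan(16.2°) = -0.1967, so H_s = arccos(-0.1967) = 101.34°. In radians, H_s = 1.7687.
H_s sin φ sin δ = 1.7687 × 0.5606 × 0.2790 = 0.2766.
cos φ cos δ sin H_s = 0.8281 × 0.9603 × 0.9805 = 0.7797.
Q̄ = (1362/π) × (0.2766 + 0.7797) = 433.54 × 1.0563 = 457.95 W/m².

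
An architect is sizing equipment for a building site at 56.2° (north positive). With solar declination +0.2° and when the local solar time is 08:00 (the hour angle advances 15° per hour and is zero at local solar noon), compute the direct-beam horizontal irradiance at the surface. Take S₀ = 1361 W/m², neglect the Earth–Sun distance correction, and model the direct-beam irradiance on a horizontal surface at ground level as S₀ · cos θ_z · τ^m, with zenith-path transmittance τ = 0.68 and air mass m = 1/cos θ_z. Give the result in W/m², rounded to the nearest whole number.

97 W/m²

Hour angle H = 15° × (8 − 12) = -60.00°.
cos θ_z = sin(56.2°) sin(0.2°) + cos(56.2°) cos(0.2°) cos(-60.00°) = 0.0029 + 0.2781 = 0.2810.
Air mass m = 1/cos θ_z = 1/0.2810 = 3.559; τ^m = 0.68^3.559 = 0.2535.
Surface direct beam = 1361 × 0.2810 × 0.2535 = 96.95 W/m².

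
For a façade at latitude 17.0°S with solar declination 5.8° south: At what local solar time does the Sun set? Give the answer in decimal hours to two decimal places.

18.12 h

The sunset hour angle satisfies cos H_s = −tan φ tan δ = -0.0311, giving H_s = 91.78°.
Sunset is at 12 + H_s/15 = 12 + 6.119 = 18.119 h local solar time.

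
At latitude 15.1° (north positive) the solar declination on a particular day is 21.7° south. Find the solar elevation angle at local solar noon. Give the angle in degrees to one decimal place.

53.2°

At local solar noon the hour angle is zero, so the elevation is 90° − |φ − δ| = 90° − |15.1° − (-21.7°)| = 90° − 36.8° = 53.2°.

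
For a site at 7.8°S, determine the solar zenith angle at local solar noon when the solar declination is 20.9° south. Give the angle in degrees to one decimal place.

At local solar noon the hour angle is zero, so the zenith angle is |φ − δ| = |-7.8° − (-20.9°)| = 13.1°.

13.1°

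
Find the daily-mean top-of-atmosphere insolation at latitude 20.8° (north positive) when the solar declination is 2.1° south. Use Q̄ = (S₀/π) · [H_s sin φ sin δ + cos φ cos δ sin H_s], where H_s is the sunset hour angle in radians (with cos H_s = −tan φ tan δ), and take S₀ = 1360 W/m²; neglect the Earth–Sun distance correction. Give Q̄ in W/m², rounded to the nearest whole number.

The sunset hour angle satisfies cos H_s = −tan φ tan δ = 0.0139, giving H_s = 89.20°. In radians, H_s = 1.5568.
H_s sin φ sin δ = 1.5568 × 0.3551 × -0.0366 = -0.0202.
cos φ cos δ sin H_s = 0.9348 × 0.9993 × 0.9999 = 0.9341.
Q̄ = (1360/π) × (-0.0202 + 0.9341) = 432.90 × 0.9139 = 395.63 W/m².

396 W/m²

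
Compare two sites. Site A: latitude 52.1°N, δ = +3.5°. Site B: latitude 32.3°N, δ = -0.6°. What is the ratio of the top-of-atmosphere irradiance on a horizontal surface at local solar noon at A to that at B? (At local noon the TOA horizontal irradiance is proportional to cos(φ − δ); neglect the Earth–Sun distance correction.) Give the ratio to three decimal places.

A: cos θ_z = cos(52.1° − (3.5°)) = 0.6613.
B: cos θ_z = cos(32.3° − (-0.6°)) = 0.8396.
Ratio A/B = 0.6613 / 0.8396 = 0.7876.

0.788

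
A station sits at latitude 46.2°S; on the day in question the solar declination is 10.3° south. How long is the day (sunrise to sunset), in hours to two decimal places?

The sunset hour angle satisfies cos H_s = −tan φ tan δ = -0.1895, giving H_s = 100.92°.
Day length = 2 H_s / 15° h⁻¹ = 201.84° / 15 = 13.456 h.

13.46 hours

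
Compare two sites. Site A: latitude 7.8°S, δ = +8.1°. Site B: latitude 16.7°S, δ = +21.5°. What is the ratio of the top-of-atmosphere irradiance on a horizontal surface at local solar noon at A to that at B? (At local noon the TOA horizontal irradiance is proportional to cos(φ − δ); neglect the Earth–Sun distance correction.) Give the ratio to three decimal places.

A: cos θ_z = cos(-7.8° − (8.1°)) = 0.9617.
B: cos θ_z = cos(-16.7° − (21.5°)) = 0.7859.
Ratio A/B = 0.9617 / 0.7859 = 1.2237.

1.224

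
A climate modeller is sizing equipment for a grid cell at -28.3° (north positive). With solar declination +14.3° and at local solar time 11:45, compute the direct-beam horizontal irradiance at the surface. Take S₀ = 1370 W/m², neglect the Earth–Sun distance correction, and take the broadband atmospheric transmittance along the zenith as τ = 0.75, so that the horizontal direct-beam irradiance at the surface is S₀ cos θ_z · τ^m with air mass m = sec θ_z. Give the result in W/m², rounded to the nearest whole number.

680 W/m²

Hour angle H = 15° × (11.75 − 12) = -3.75°.
cos θ_z = sin(-28.3°) sin(14.3°) + cos(-28.3°) cos(14.3°) cos(-3.75°) = -0.1171 + 0.8514 = 0.7343.
Air mass m = 1/cos θ_z = 1/0.7343 = 1.362; τ^m = 0.75^1.362 = 0.6758.
Surface direct beam = 1370 × 0.7343 × 0.6758 = 679.85 W/m².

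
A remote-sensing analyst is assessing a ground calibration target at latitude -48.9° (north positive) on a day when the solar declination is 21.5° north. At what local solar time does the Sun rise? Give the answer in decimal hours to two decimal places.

7.79 h

−tan φ tan δ = −(-1.1463)(0.3939) = 0.4515; H_s = arccos(0.4515) = 63.16°.
Sunrise is at 12 − H_s/15 = 12 − 4.211 = 7.789 h local solar time.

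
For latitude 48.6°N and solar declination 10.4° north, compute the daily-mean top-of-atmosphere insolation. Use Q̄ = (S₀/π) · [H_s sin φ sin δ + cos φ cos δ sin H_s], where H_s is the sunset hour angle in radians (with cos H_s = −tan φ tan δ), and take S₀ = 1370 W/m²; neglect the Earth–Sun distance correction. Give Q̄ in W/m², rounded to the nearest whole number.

−tan φ tan δ = −(1.1343)(0.1835) = -0.2081; H_s = arccos(-0.2081) = 102.01°. In radians, H_s = 1.7804.
H_s sin φ sin δ = 1.7804 × 0.7501 × 0.1805 = 0.2411.
cos φ cos δ sin H_s = 0.6613 × 0.9836 × 0.9781 = 0.6362.
Q̄ = (1370/π) × (0.2411 + 0.6362) = 436.08 × 0.8773 = 382.57 W/m².

383 W/m²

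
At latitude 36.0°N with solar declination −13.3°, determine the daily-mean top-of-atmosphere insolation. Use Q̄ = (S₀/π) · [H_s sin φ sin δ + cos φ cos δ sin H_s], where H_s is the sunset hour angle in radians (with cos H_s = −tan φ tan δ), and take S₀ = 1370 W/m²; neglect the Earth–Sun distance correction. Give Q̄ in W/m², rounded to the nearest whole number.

256 W/m²

cos H_s = −tan(36.0°) · tan(-13.3°) = 0.1717, so H_s = arccos(0.1717) = 80.11°. In radians, H_s = 1.3982.
H_s sin φ sin δ = 1.3982 × 0.5878 × -0.2300 = -0.1890.
cos φ cos δ sin H_s = 0.8090 × 0.9732 × 0.9851 = 0.7756.
Q̄ = (1370/π) × (-0.1890 + 0.7756) = 436.08 × 0.5866 = 255.80 W/m².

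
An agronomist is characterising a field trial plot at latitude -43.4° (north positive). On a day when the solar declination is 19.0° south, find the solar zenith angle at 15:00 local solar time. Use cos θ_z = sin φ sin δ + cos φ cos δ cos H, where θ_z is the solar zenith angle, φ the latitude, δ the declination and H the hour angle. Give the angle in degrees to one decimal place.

44.8°

Hour angle H = 15° × (15 − 12) = 45.00°.
cos θ_z = sin(-43.4°) sin(-19.0°) + cos(-43.4°) cos(-19.0°) cos(45.00°) = 0.2237 + 0.4858 = 0.7095.
θ_z = arccos(0.7095) = 44.81°.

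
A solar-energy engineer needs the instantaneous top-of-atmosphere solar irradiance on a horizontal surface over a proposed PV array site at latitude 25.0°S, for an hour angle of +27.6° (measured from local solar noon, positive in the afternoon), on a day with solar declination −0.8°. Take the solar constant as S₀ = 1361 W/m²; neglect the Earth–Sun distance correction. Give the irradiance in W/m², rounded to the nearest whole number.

cos θ_z = sin φ sin δ + cos φ cos δ cos H = (-0.4226)(-0.0140) + (0.9063)(0.9999)(0.8862) = 0.8090.
Top-of-atmosphere irradiance = S₀ cos θ_z = 1361 × 0.8090 = 1101.05 W/m².

1101 W/m²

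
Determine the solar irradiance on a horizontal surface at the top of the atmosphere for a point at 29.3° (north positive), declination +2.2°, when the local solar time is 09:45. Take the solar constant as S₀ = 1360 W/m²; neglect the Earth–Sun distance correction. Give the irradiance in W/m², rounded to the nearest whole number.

1011 W/m²

Hour angle H = 15° × (9.75 − 12) = -33.75°.
With φ = 29.3°, δ = 2.2°, H = -33.75°: sin φ sin δ = 0.0188, cos φ cos δ cos H = 0.7246, so cos θ_z = 0.7434.
Top-of-atmosphere irradiance = S₀ cos θ_z = 1360 × 0.7434 = 1011.02 W/m².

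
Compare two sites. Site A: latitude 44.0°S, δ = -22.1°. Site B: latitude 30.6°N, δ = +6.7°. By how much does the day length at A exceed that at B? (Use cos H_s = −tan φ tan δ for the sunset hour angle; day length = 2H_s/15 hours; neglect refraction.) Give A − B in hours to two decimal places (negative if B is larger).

+2.55 h

A: H_s = arccos(−tan -44.0° · tan -22.1°) = 113.09°, so 2H_s/15 = 15.0787 h.
B: H_s = arccos(−tan 30.6° · tan 6.7°) = 93.98°, so 2H_s/15 = 12.5307 h.
A − B = 15.0787 − 12.5307 = 2.5480 h.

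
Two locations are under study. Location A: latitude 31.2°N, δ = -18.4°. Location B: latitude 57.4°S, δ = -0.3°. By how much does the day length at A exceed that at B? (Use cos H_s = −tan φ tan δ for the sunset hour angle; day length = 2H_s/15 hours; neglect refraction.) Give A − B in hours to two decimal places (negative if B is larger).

-1.61 h

A: H_s = arccos(−tan 31.2° · tan -18.4°) = 78.38°, so 2H_s/15 = 10.4507 h.
B: H_s = arccos(−tan -57.4° · tan -0.3°) = 90.47°, so 2H_s/15 = 12.0627 h.
A − B = 10.4507 − 12.0627 = -1.6120 h.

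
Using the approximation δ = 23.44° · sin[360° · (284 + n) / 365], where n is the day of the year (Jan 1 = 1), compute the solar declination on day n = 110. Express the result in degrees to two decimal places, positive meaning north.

+11.22°

360 × (284 + 110) / 365 = 388.603°; sin(388.603°) = 0.4787.
δ = 23.44 × 0.4787 = 11.221° ≈ +11.22°.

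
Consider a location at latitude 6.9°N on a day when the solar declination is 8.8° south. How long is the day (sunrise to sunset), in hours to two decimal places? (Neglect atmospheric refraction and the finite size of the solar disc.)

The sunset hour angle satisfies cos H_s = −tan φ tan δ = 0.0187, giving H_s = 88.93°.
Day length = 2 H_s / 15° h⁻¹ = 177.86° / 15 = 11.857 h.

11.86 hours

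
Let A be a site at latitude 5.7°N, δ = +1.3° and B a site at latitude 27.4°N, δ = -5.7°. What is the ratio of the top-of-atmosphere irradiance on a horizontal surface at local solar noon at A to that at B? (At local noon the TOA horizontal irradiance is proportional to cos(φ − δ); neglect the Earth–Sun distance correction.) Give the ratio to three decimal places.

A: cos θ_z = cos(5.7° − (1.3°)) = 0.9971.
B: cos θ_z = cos(27.4° − (-5.7°)) = 0.8377.
Ratio A/B = 0.9971 / 0.8377 = 1.1903.

1.190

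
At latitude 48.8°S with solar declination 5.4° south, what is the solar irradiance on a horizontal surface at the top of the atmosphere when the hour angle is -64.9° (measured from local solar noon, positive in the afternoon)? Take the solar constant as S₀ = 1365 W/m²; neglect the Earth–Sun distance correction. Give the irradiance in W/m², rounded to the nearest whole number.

476 W/m²

With φ = -48.8°, δ = -5.4°, H = -64.90°: sin φ sin δ = 0.0708, cos φ cos δ cos H = 0.2782, so cos θ_z = 0.3490.
Top-of-atmosphere irradiance = S₀ cos θ_z = 1365 × 0.3490 = 476.38 W/m².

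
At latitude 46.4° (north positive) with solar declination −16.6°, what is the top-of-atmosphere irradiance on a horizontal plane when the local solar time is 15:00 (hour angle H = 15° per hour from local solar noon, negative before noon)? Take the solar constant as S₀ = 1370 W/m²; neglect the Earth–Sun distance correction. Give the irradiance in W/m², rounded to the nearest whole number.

357 W/m²

Hour angle H = 15° × (15 − 12) = 45.00°.
cos θ_z = sin(46.4°) sin(-16.6°) + cos(46.4°) cos(-16.6°) cos(45.00°) = -0.2069 + 0.4673 = 0.2604.
Top-of-atmosphere irradiance = S₀ cos θ_z = 1370 × 0.2604 = 356.75 W/m².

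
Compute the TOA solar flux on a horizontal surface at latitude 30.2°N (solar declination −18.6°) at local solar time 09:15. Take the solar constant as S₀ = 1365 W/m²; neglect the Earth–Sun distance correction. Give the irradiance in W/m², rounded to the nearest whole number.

622 W/m²

Hour angle H = 15° × (9.25 − 12) = -41.25°.
cos θ_z = sin(30.2°) sin(-18.6°) + cos(30.2°) cos(-18.6°) cos(-41.25°) = -0.1604 + 0.6159 = 0.4555.
Top-of-atmosphere irradiance = S₀ cos θ_z = 1365 × 0.4555 = 621.76 W/m².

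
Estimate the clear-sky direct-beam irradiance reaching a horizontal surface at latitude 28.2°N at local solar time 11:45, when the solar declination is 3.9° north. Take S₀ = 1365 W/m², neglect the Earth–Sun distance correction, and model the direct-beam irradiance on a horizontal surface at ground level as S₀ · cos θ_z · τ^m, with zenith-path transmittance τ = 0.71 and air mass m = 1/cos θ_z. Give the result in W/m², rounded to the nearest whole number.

852 W/m²

Hour angle H = 15° × (11.75 − 12) = -3.75°.
With φ = 28.2°, δ = 3.9°, H = -3.75°: sin φ sin δ = 0.0321, cos φ cos δ cos H = 0.8774, so cos θ_z = 0.9095.
Air mass m = 1/cos θ_z = 1/0.9095 = 1.100; τ^m = 0.71^1.100 = 0.6861.
Surface direct beam = 1365 × 0.9095 × 0.6861 = 851.77 W/m².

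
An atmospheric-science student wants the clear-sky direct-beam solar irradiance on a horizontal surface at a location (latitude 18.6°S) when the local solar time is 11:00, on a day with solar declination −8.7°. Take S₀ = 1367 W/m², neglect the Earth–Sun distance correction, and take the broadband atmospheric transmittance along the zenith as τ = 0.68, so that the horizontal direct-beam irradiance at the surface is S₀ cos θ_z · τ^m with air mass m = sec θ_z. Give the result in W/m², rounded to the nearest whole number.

Hour angle H = 15° × (11 − 12) = -15.00°.
With φ = -18.6°, δ = -8.7°, H = -15.00°: sin φ sin δ = 0.0482, cos φ cos δ cos H = 0.9049, so cos θ_z = 0.9531.
Air mass m = 1/cos θ_z = 1/0.9531 = 1.049; τ^m = 0.68^1.049 = 0.6673.
Surface direct beam = 1367 × 0.9531 × 0.6673 = 869.42 W/m².

869 W/m²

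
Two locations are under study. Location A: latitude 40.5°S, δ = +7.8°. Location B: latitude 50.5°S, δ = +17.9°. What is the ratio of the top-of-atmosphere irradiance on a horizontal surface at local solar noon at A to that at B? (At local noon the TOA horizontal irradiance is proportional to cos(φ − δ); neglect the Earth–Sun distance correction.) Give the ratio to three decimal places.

1.807

A: cos θ_z = cos(-40.5° − (7.8°)) = 0.6652.
B: cos θ_z = cos(-50.5° − (17.9°)) = 0.3681.
Ratio A/B = 0.6652 / 0.3681 = 1.8071.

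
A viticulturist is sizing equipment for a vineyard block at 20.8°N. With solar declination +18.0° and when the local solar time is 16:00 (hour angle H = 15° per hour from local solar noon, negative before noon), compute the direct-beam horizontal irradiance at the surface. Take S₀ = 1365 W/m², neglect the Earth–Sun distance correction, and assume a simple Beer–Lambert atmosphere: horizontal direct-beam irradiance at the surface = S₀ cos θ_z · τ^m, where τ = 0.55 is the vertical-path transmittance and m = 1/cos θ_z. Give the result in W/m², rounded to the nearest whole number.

Hour angle H = 15° × (16 − 12) = 60.00°.
With φ = 20.8°, δ = 18.0°, H = 60.00°: sin φ sin δ = 0.1097, cos φ cos δ cos H = 0.4445, so cos θ_z = 0.5542.
Air mass m = 1/cos θ_z = 1/0.5542 = 1.804; τ^m = 0.55^1.804 = 0.3401.
Surface direct beam = 1365 × 0.5542 × 0.3401 = 257.28 W/m².

257 W/m²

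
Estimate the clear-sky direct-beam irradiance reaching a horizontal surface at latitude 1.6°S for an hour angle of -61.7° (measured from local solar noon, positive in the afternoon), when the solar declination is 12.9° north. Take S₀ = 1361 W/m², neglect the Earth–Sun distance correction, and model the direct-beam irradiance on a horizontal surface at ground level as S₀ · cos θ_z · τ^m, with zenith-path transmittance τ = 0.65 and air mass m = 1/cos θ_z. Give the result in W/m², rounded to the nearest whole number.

cos θ_z = sin φ sin δ + cos φ cos δ cos H = (-0.0279)(0.2233) + (0.9996)(0.9748)(0.4741) = 0.4557.
Air mass m = 1/cos θ_z = 1/0.4557 = 2.194; τ^m = 0.65^2.194 = 0.3886.
Surface direct beam = 1361 × 0.4557 × 0.3886 = 241.01 W/m².

241 W/m²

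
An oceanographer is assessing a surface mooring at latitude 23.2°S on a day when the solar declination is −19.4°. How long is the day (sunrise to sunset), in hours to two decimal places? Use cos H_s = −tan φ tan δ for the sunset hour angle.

The sunset hour angle satisfies cos H_s = −tan φ tan δ = -0.1509, giving H_s = 98.68°.
Day length = 2 H_s / 15° h⁻¹ = 197.36° / 15 = 13.157 h.

13.16 hours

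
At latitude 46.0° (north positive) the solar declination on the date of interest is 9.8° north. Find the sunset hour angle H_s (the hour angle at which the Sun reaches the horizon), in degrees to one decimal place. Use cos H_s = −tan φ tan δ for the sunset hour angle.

cos H_s = −tan(46.0°) · tan(9.8°) = -0.1789, so H_s = arccos(-0.1789) = 100.31°.

100.3°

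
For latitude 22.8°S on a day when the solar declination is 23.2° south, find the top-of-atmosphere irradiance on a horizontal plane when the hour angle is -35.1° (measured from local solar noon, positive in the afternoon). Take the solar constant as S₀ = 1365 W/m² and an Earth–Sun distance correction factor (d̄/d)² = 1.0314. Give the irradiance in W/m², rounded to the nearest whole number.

1191 W/m²

cos θ_z = sin φ sin δ + cos φ cos δ cos H = (-0.3875)(-0.3939) + (0.9219)(0.9191)(0.8181) = 0.8458.
Top-of-atmosphere irradiance = S₀ (d̄/d)² cos θ_z = 1365 × 1.0314 × 0.8458 = 1190.77 W/m².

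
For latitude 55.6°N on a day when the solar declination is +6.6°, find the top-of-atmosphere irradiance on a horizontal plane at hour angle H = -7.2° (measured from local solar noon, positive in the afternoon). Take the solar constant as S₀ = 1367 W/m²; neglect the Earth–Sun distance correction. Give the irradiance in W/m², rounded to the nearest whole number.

891 W/m²

cos θ_z = sin(55.6°) sin(6.6°) + cos(55.6°) cos(6.6°) cos(-7.20°) = 0.0948 + 0.5568 = 0.6516.
Top-of-atmosphere irradiance = S₀ cos θ_z = 1367 × 0.6516 = 890.74 W/m².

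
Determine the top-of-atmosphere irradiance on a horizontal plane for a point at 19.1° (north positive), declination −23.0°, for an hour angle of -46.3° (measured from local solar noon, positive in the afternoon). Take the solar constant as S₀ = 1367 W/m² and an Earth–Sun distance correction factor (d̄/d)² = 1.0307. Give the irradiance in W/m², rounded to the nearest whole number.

667 W/m²

With φ = 19.1°, δ = -23.0°, H = -46.30°: sin φ sin δ = -0.1279, cos φ cos δ cos H = 0.6010, so cos θ_z = 0.4731.
Top-of-atmosphere irradiance = S₀ (d̄/d)² cos θ_z = 1367 × 1.0307 × 0.4731 = 666.58 W/m².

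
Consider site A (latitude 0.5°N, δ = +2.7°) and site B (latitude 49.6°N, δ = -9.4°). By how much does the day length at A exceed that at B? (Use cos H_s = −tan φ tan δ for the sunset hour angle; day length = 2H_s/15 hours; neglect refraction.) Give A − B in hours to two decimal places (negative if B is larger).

A: H_s = arccos(−tan 0.5° · tan 2.7°) = 90.02°, so 2H_s/15 = 12.0027 h.
B: H_s = arccos(−tan 49.6° · tan -9.4°) = 78.78°, so 2H_s/15 = 10.5040 h.
A − B = 12.0027 − 10.5040 = 1.4987 h.

+1.50 h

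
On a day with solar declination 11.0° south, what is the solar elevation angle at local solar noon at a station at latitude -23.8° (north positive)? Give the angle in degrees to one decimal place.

At local solar noon the hour angle is zero, so the elevation is 90° − |φ − δ| = 90° − |-23.8° − (-11.0°)| = 90° − 12.8° = 77.2°.

77.2°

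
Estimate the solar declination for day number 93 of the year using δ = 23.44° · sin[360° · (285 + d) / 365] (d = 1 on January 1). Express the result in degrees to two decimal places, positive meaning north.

360 × (285 + 93) / 365 = 372.822°; sin(372.822°) = 0.2219.
δ = 23.44 × 0.2219 = 5.201° ≈ +5.20°.

+5.20°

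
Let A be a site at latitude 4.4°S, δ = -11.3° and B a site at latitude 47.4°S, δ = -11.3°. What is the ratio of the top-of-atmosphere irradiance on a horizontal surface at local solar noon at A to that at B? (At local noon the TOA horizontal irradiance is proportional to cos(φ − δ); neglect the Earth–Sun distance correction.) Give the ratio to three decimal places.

A: cos θ_z = cos(-4.4° − (-11.3°)) = 0.9928.
B: cos θ_z = cos(-47.4° − (-11.3°)) = 0.8080.
Ratio A/B = 0.9928 / 0.8080 = 1.2287.

1.229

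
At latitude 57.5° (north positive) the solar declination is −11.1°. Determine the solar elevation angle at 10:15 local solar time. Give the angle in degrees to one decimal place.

18.1°

Hour angle H = 15° × (10.25 − 12) = -26.25°.
cos θ_z = sin φ sin δ + cos φ cos δ cos H = (0.8434)(-0.1925) + (0.5373)(0.9813)(0.8969) = 0.3105.
θ_z = arccos(0.3105) = 71.91°, so the elevation is 90° − 71.91° = 18.09°.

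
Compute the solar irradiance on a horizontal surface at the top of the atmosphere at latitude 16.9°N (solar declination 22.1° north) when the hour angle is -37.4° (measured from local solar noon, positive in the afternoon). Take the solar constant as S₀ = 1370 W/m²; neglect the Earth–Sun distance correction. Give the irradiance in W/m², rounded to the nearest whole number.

With φ = 16.9°, δ = 22.1°, H = -37.40°: sin φ sin δ = 0.1094, cos φ cos δ cos H = 0.7043, so cos θ_z = 0.8137.
Top-of-atmosphere irradiance = S₀ cos θ_z = 1370 × 0.8137 = 1114.77 W/m².

1115 W/m²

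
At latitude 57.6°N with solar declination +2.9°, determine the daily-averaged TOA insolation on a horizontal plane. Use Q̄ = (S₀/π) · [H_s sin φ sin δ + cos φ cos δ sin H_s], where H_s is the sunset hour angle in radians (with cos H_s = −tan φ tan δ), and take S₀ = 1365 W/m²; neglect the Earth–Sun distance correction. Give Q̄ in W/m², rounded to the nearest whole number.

cos H_s = −tan(57.6°) · tan(2.9°) = -0.0798, so H_s = arccos(-0.0798) = 94.58°. In radians, H_s = 1.6507.
H_s sin φ sin δ = 1.6507 × 0.8443 × 0.0506 = 0.0705.
cos φ cos δ sin H_s = 0.5358 × 0.9987 × 0.9968 = 0.5334.
Q̄ = (1365/π) × (0.0705 + 0.5334) = 434.49 × 0.6039 = 262.39 W/m².

262 W/m²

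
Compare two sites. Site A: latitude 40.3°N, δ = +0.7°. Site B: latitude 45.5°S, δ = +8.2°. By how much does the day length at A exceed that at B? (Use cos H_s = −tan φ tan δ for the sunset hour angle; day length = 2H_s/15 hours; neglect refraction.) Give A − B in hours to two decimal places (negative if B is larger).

+1.20 h

A: H_s = arccos(−tan 40.3° · tan 0.7°) = 90.59°, so 2H_s/15 = 12.0787 h.
B: H_s = arccos(−tan -45.5° · tan 8.2°) = 81.57°, so 2H_s/15 = 10.8760 h.
A − B = 12.0787 − 10.8760 = 1.2027 h.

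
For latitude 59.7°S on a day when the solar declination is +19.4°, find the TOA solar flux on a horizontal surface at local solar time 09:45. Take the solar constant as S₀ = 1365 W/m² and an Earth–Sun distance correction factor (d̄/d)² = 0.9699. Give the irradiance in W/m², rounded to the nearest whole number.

144 W/m²

Hour angle H = 15° × (9.75 − 12) = -33.75°.
cos θ_z = sin(-59.7°) sin(19.4°) + cos(-59.7°) cos(19.4°) cos(-33.75°) = -0.2868 + 0.3957 = 0.1089.
Top-of-atmosphere irradiance = S₀ (d̄/d)² cos θ_z = 1365 × 0.9699 × 0.1089 = 144.17 W/m².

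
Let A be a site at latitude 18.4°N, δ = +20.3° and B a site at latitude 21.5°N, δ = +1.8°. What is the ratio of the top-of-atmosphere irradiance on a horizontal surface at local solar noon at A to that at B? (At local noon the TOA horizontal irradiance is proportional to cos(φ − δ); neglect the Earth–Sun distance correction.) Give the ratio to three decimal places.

A: cos θ_z = cos(18.4° − (20.3°)) = 0.9995.
B: cos θ_z = cos(21.5° − (1.8°)) = 0.9415.
Ratio A/B = 0.9995 / 0.9415 = 1.0616.

1.062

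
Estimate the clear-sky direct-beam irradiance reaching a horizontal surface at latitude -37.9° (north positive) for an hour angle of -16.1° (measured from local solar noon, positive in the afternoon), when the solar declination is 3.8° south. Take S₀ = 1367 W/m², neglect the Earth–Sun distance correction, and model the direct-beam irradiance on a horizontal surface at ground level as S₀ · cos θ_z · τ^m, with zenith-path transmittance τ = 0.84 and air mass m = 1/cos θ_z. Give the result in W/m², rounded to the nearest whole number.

With φ = -37.9°, δ = -3.8°, H = -16.10°: sin φ sin δ = 0.0407, cos φ cos δ cos H = 0.7565, so cos θ_z = 0.7972.
Air mass m = 1/cos θ_z = 1/0.7972 = 1.254; τ^m = 0.84^1.254 = 0.8036.
Surface direct beam = 1367 × 0.7972 × 0.8036 = 875.74 W/m².

876 W/m²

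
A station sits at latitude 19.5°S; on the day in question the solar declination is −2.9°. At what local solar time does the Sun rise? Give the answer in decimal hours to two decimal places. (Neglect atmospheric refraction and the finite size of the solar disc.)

5.93 h

−tan φ tan δ = −(-0.3541)(-0.0507) = -0.0180; H_s = arccos(-0.0180) = 91.03°.
Sunrise is at 12 − H_s/15 = 12 − 6.069 = 5.931 h local solar time.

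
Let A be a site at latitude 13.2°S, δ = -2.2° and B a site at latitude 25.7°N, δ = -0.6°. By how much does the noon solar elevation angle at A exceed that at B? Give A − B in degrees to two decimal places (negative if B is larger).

A: 90° − |-13.2 − (-2.2)| = 79.00°.
B: 90° − |25.7 − (-0.6)| = 63.70°.
A − B = 79.00 − 63.70 = 15.30°.

+15.30°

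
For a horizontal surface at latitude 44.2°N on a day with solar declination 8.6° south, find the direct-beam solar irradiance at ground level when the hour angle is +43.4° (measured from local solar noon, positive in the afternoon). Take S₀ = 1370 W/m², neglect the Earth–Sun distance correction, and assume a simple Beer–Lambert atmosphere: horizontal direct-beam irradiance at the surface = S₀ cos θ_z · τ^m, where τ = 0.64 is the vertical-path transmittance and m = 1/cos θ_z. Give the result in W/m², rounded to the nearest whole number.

With φ = 44.2°, δ = -8.6°, H = 43.40°: sin φ sin δ = -0.1043, cos φ cos δ cos H = 0.5150, so cos θ_z = 0.4107.
Air mass m = 1/cos θ_z = 1/0.4107 = 2.435; τ^m = 0.64^2.435 = 0.3373.
Surface direct beam = 1370 × 0.4107 × 0.3373 = 189.78 W/m².

190 W/m²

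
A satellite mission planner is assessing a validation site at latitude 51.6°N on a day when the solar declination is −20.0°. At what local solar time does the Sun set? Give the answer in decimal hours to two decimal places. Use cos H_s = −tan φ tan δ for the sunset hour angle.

16.18 h

−tan φ tan δ = −(1.2617)(-0.3640) = 0.4593; H_s = arccos(0.4593) = 62.66°.
Sunset is at 12 + H_s/15 = 12 + 4.177 = 16.177 h local solar time.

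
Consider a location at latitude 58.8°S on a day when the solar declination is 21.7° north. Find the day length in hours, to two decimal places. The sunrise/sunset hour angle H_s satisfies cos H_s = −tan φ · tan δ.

6.52 hours

The sunset hour angle satisfies cos H_s = −tan φ tan δ = 0.6571, giving H_s = 48.92°.
Day length = 2 H_s / 15° h⁻¹ = 97.84° / 15 = 6.523 h.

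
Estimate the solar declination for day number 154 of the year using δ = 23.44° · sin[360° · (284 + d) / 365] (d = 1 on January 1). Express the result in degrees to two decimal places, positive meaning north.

+22.29°

360 × (284 + 154) / 365 = 432.000°; sin(432.000°) = 0.9511.
δ = 23.44 × 0.9511 = 22.294° ≈ +22.29°.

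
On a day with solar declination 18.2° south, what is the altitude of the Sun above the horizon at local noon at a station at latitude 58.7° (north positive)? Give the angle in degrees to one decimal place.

At local solar noon the hour angle is zero, so the elevation is 90° − |φ − δ| = 90° − |58.7° − (-18.2°)| = 90° − 76.9° = 13.1°.

13.1°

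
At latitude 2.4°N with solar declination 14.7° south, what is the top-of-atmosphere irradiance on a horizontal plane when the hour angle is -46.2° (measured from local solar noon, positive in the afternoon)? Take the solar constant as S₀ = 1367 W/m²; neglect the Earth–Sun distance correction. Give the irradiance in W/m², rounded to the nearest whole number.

With φ = 2.4°, δ = -14.7°, H = -46.20°: sin φ sin δ = -0.0106, cos φ cos δ cos H = 0.6689, so cos θ_z = 0.6583.
Top-of-atmosphere irradiance = S₀ cos θ_z = 1367 × 0.6583 = 899.90 W/m².

900 W/m²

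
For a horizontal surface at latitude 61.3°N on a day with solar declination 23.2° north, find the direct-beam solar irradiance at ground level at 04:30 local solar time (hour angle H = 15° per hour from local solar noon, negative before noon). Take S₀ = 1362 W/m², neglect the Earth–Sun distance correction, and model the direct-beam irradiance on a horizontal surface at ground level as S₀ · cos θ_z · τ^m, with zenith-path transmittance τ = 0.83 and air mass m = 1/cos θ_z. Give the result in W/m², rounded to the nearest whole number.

Hour angle H = 15° × (4.5 − 12) = -112.50°.
With φ = 61.3°, δ = 23.2°, H = -112.50°: sin φ sin δ = 0.3455, cos φ cos δ cos H = -0.1689, so cos θ_z = 0.1766.
Air mass m = 1/cos θ_z = 1/0.1766 = 5.663; τ^m = 0.83^5.663 = 0.3481.
Surface direct beam = 1362 × 0.1766 × 0.3481 = 83.73 W/m².

84 W/m²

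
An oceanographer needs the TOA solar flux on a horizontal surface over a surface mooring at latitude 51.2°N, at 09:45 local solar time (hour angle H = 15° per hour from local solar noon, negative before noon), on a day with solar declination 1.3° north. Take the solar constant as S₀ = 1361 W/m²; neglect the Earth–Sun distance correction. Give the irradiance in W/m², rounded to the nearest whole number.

733 W/m²

Hour angle H = 15° × (9.75 − 12) = -33.75°.
cos θ_z = sin(51.2°) sin(1.3°) + cos(51.2°) cos(1.3°) cos(-33.75°) = 0.0177 + 0.5209 = 0.5386.
Top-of-atmosphere irradiance = S₀ cos θ_z = 1361 × 0.5386 = 733.03 W/m².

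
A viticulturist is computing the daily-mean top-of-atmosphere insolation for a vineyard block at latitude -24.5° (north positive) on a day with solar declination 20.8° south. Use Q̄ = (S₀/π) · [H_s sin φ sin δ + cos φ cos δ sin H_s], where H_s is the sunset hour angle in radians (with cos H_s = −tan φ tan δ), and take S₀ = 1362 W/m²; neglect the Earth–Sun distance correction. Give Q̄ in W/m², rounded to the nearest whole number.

475 W/m²

−tan φ tan δ = −(-0.4557)(-0.3799) = -0.1731; H_s = arccos(-0.1731) = 99.97°. In radians, H_s = 1.7448.
H_s sin φ sin δ = 1.7448 × -0.4147 × -0.3551 = 0.2569.
cos φ cos δ sin H_s = 0.9100 × 0.9348 × 0.9849 = 0.8378.
Q̄ = (1362/π) × (0.2569 + 0.8378) = 433.54 × 1.0947 = 474.60 W/m².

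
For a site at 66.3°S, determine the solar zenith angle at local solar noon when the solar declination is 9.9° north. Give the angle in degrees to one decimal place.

76.2°

At local solar noon the hour angle is zero, so the zenith angle is |φ − δ| = |-66.3° − (9.9°)| = 76.2°.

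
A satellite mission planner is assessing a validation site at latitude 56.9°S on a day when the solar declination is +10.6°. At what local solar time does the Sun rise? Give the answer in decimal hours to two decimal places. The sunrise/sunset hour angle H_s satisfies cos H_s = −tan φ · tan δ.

7.11 h

cos H_s = −tan(-56.9°) · tan(10.6°) = 0.2871, so H_s = arccos(0.2871) = 73.32°.
Sunrise is at 12 − H_s/15 = 12 − 4.888 = 7.112 h local solar time.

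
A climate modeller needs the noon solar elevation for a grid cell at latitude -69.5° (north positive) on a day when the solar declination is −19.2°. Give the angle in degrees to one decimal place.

At local solar noon the hour angle is zero, so the elevation is 90° − |φ − δ| = 90° − |-69.5° − (-19.2°)| = 90° − 50.3° = 39.7°.

39.7°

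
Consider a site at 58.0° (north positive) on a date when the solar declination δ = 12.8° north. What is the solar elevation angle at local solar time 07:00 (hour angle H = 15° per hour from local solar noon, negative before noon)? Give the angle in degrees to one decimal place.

18.8°

Hour angle H = 15° × (7 − 12) = -75.00°.
cos θ_z = sin(58.0°) sin(12.8°) + cos(58.0°) cos(12.8°) cos(-75.00°) = 0.1879 + 0.1337 = 0.3216.
θ_z = arccos(0.3216) = 71.24°, so the elevation is 90° − 71.24° = 18.76°.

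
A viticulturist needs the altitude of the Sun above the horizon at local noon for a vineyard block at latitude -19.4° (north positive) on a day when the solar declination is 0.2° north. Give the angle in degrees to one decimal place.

At local solar noon the hour angle is zero, so the elevation is 90° − |φ − δ| = 90° − |-19.4° − (0.2°)| = 90° − 19.6° = 70.4°.

70.4°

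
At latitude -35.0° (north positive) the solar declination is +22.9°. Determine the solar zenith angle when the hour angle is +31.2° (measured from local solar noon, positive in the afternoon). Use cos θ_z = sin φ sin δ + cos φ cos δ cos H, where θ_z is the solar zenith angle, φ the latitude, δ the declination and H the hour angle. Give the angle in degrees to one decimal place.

65.0°

cos θ_z = sin φ sin δ + cos φ cos δ cos H = (-0.5736)(0.3891) + (0.8192)(0.9212)(0.8554) = 0.4223.
θ_z = arccos(0.4223) = 65.02°.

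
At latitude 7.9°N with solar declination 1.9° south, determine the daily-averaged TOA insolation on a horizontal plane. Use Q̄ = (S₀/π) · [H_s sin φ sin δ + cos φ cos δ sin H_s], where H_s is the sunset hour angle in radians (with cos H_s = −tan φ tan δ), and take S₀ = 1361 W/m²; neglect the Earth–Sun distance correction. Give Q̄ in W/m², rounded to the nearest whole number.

426 W/m²

cos H_s = −tan(7.9°) · tan(-1.9°) = 0.0046, so H_s = arccos(0.0046) = 89.74°. In radians, H_s = 1.5663.
H_s sin φ sin δ = 1.5663 × 0.1374 × -0.0332 = -0.0071.
cos φ cos δ sin H_s = 0.9905 × 0.9995 × 1.0000 = 0.9900.
Q̄ = (1361/π) × (-0.0071 + 0.9900) = 433.22 × 0.9829 = 425.81 W/m².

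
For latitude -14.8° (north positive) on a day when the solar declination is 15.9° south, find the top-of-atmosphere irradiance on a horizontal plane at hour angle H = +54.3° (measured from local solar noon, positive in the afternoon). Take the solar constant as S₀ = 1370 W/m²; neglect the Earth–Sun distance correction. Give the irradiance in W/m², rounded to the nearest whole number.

cos θ_z = sin(-14.8°) sin(-15.9°) + cos(-14.8°) cos(-15.9°) cos(54.30°) = 0.0700 + 0.5426 = 0.6126.
Top-of-atmosphere irradiance = S₀ cos θ_z = 1370 × 0.6126 = 839.26 W/m².

839 W/m²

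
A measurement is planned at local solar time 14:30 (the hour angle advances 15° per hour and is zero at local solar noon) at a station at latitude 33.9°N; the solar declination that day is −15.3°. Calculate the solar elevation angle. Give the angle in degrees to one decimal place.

Hour angle H = 15° × (14.5 − 12) = 37.50°.
With φ = 33.9°, δ = -15.3°, H = 37.50°: sin φ sin δ = -0.1472, cos φ cos δ cos H = 0.6352, so cos θ_z = 0.4880.
θ_z = arccos(0.4880) = 60.79°, so the elevation is 90° − 60.79° = 29.21°.

29.2°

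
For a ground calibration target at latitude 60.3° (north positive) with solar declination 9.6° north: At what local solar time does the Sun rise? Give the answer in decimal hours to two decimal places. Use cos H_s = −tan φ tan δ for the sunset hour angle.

The sunset hour angle satisfies cos H_s = −tan φ tan δ = -0.2965, giving H_s = 107.25°.
Sunrise is at 12 − H_s/15 = 12 − 7.150 = 4.850 h local solar time.

4.85 h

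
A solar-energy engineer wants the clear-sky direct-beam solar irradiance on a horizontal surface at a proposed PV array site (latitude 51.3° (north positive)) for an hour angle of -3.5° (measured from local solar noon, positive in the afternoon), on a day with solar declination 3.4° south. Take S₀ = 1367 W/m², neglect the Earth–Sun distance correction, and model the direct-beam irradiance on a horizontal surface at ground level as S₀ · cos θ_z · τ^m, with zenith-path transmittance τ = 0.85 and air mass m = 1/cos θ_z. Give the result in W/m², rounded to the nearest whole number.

595 W/m²

With φ = 51.3°, δ = -3.4°, H = -3.50°: sin φ sin δ = -0.0463, cos φ cos δ cos H = 0.6230, so cos θ_z = 0.5767.
Air mass m = 1/cos θ_z = 1/0.5767 = 1.734; τ^m = 0.85^1.734 = 0.7544.
Surface direct beam = 1367 × 0.5767 × 0.7544 = 594.73 W/m².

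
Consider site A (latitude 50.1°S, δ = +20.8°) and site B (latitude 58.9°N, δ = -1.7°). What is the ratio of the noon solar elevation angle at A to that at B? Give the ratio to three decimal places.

0.650

A: 90° − |-50.1 − (20.8)| = 19.10°.
B: 90° − |58.9 − (-1.7)| = 29.40°.
Ratio A/B = 19.1000 / 29.4000 = 0.6497.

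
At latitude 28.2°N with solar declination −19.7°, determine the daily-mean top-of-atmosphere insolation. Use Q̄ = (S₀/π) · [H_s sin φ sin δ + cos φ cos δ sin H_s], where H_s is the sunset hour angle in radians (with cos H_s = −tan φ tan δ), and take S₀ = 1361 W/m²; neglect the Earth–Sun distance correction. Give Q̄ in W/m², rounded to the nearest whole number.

258 W/m²

The sunset hour angle satisfies cos H_s = −tan φ tan δ = 0.1920, giving H_s = 78.93°. In radians, H_s = 1.3776.
H_s sin φ sin δ = 1.3776 × 0.4726 × -0.3371 = -0.2195.
cos φ cos δ sin H_s = 0.8813 × 0.9415 × 0.9814 = 0.8143.
Q̄ = (1361/π) × (-0.2195 + 0.8143) = 433.22 × 0.5948 = 257.68 W/m².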